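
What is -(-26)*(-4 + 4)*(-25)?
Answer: 0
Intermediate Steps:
-(-26)*(-4 + 4)*(-25) = -(-26)*0*(-25) = -26*0*(-25) = 0*(-25) = 0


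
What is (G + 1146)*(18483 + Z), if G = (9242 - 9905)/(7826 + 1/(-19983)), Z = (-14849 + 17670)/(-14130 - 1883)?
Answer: 53038846241229673794/2504224342441 ≈ 2.1180e+7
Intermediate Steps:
Z = -2821/16013 (Z = 2821/(-16013) = 2821*(-1/16013) = -2821/16013 ≈ -0.17617)
G = -13248729/156386957 (G = -663/(7826 - 1/19983) = -663/156386957/19983 = -663*19983/156386957 = -13248729/156386957 ≈ -0.084718)
(G + 1146)*(18483 + Z) = (-13248729/156386957 + 1146)*(18483 - 2821/16013) = (179206203993/156386957)*(295965458/16013) = 53038846241229673794/2504224342441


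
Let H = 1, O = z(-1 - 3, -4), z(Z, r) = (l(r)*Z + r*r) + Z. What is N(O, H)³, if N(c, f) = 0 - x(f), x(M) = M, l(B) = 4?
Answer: -1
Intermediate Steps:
z(Z, r) = r² + 5*Z (z(Z, r) = (4*Z + r*r) + Z = (4*Z + r²) + Z = (r² + 4*Z) + Z = r² + 5*Z)
O = -4 (O = (-4)² + 5*(-1 - 3) = 16 + 5*(-4) = 16 - 20 = -4)
N(c, f) = -f (N(c, f) = 0 - f = -f)
N(O, H)³ = (-1*1)³ = (-1)³ = -1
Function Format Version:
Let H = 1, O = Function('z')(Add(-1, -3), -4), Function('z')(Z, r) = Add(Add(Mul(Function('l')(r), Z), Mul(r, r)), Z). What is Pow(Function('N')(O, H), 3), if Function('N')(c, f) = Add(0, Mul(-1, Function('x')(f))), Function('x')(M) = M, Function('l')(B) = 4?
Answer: -1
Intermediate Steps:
Function('z')(Z, r) = Add(Pow(r, 2), Mul(5, Z)) (Function('z')(Z, r) = Add(Add(Mul(4, Z), Mul(r, r)), Z) = Add(Add(Mul(4, Z), Pow(r, 2)), Z) = Add(Add(Pow(r, 2), Mul(4, Z)), Z) = Add(Pow(r, 2), Mul(5, Z)))
O = -4 (O = Add(Pow(-4, 2), Mul(5, Add(-1, -3))) = Add(16, Mul(5, -4)) = Add(16, -20) = -4)
Function('N')(c, f) = Mul(-1, f) (Function('N')(c, f) = Add(0, Mul(-1, f)) = Mul(-1, f))
Pow(Function('N')(O, H), 3) = Pow(Mul(-1, 1), 3) = Pow(-1, 3) = -1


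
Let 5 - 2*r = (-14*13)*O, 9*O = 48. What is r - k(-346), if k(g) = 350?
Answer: 827/6 ≈ 137.83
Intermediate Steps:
O = 16/3 (O = (⅑)*48 = 16/3 ≈ 5.3333)
r = 2927/6 (r = 5/2 - (-14*13)*16/(2*3) = 5/2 - (-91)*16/3 = 5/2 - ½*(-2912/3) = 5/2 + 1456/3 = 2927/6 ≈ 487.83)
r - k(-346) = 2927/6 - 1*350 = 2927/6 - 350 = 827/6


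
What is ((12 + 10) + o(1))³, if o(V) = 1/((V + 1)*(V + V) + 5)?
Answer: 7880599/729 ≈ 10810.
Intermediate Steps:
o(V) = 1/(5 + 2*V*(1 + V)) (o(V) = 1/((1 + V)*(2*V) + 5) = 1/(2*V*(1 + V) + 5) = 1/(5 + 2*V*(1 + V)))
((12 + 10) + o(1))³ = ((12 + 10) + 1/(5 + 2*1 + 2*1²))³ = (22 + 1/(5 + 2 + 2*1))³ = (22 + 1/(5 + 2 + 2))³ = (22 + 1/9)³ = (22 + ⅑)³ = (199/9)³ = 7880599/729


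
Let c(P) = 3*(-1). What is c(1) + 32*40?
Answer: 1277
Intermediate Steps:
c(P) = -3
c(1) + 32*40 = -3 + 32*40 = -3 + 1280 = 1277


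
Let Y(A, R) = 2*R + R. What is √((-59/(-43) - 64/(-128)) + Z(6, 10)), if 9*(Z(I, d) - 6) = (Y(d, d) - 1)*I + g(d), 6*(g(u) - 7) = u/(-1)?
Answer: √16653126/774 ≈ 5.2724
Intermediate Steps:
Y(A, R) = 3*R
g(u) = 7 - u/6 (g(u) = 7 + (u/(-1))/6 = 7 + (u*(-1))/6 = 7 + (-u)/6 = 7 - u/6)
Z(I, d) = 61/9 - d/54 + I*(-1 + 3*d)/9 (Z(I, d) = 6 + ((3*d - 1)*I + (7 - d/6))/9 = 6 + ((-1 + 3*d)*I + (7 - d/6))/9 = 6 + (I*(-1 + 3*d) + (7 - d/6))/9 = 6 + (7 - d/6 + I*(-1 + 3*d))/9 = 6 + (7/9 - d/54 + I*(-1 + 3*d)/9) = 61/9 - d/54 + I*(-1 + 3*d)/9)
√((-59/(-43) - 64/(-128)) + Z(6, 10)) = √((-59/(-43) - 64/(-128)) + (61/9 - ⅑*6 - 1/54*10 + (⅓)*6*10)) = √((-59*(-1/43) - 64*(-1/128)) + (61/9 - ⅔ - 5/27 + 20)) = √((59/43 + ½) + 700/27) = √(161/86 + 700/27) = √(64547/2322) = √16653126/774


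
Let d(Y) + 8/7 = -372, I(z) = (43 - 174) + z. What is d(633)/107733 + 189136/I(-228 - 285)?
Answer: -5094107248/17345013 ≈ -293.69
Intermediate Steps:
I(z) = -131 + z
d(Y) = -2612/7 (d(Y) = -8/7 - 372 = -2612/7)
d(633)/107733 + 189136/I(-228 - 285) = -2612/7/107733 + 189136/(-131 + (-228 - 285)) = -2612/7*1/107733 + 189136/(-131 - 513) = -2612/754131 + 189136/(-644) = -2612/754131 + 189136*(-1/644) = -2612/754131 - 47284/161 = -5094107248/17345013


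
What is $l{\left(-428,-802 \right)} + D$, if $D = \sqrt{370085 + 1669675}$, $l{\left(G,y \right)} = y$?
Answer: $-802 + 12 \sqrt{14165} \approx 626.2$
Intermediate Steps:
$D = 12 \sqrt{14165}$ ($D = \sqrt{2039760} = 12 \sqrt{14165} \approx 1428.2$)
$l{\left(-428,-802 \right)} + D = -802 + 12 \sqrt{14165}$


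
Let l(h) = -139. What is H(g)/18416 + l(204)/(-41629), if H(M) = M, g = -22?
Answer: 821993/383319832 ≈ 0.0021444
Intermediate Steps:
H(g)/18416 + l(204)/(-41629) = -22/18416 - 139/(-41629) = -22*1/18416 - 139*(-1/41629) = -11/9208 + 139/41629 = 821993/383319832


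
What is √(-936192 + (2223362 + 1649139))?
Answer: √2936309 ≈ 1713.6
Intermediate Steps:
√(-936192 + (2223362 + 1649139)) = √(-936192 + 3872501) = √2936309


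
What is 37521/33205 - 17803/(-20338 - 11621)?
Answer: 1790282254/1061198595 ≈ 1.6870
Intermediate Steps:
37521/33205 - 17803/(-20338 - 11621) = 37521*(1/33205) - 17803/(-31959) = 37521/33205 - 17803*(-1/31959) = 37521/33205 + 17803/31959 = 1790282254/1061198595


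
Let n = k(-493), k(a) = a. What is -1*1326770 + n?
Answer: -1327263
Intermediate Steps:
n = -493
-1*1326770 + n = -1*1326770 - 493 = -1326770 - 493 = -1327263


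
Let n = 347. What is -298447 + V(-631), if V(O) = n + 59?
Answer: -298041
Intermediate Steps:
V(O) = 406 (V(O) = 347 + 59 = 406)
-298447 + V(-631) = -298447 + 406 = -298041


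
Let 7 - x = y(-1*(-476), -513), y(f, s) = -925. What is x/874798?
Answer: 466/437399 ≈ 0.0010654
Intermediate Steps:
x = 932 (x = 7 - 1*(-925) = 7 + 925 = 932)
x/874798 = 932/874798 = 932*(1/874798) = 466/437399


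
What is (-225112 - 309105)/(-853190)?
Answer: 534217/853190 ≈ 0.62614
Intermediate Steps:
(-225112 - 309105)/(-853190) = -534217*(-1/853190) = 534217/853190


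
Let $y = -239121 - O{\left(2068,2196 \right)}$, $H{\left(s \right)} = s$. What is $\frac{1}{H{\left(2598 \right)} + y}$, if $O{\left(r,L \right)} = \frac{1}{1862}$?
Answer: $- \frac{1862}{440405827} \approx -4.2279 \cdot 10^{-6}$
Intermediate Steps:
$O{\left(r,L \right)} = \frac{1}{1862}$
$y = - \frac{445243303}{1862}$ ($y = -239121 - \frac{1}{1862} = - \frac{445243303}{1862} \approx -2.3912 \cdot 10^{5}$)
$\frac{1}{H{\left(2598 \right)} + y} = \frac{1}{2598 - \frac{445243303}{1862}} = \frac{1}{- \frac{440405827}{1862}} = - \frac{1862}{440405827}$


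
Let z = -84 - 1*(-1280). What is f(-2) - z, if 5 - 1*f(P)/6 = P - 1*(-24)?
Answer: -1298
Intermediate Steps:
f(P) = -114 - 6*P (f(P) = 30 - 6*(P - 1*(-24)) = 30 - 6*(P + 24) = 30 - 6*(24 + P) = 30 + (-144 - 6*P) = -114 - 6*P)
z = 1196 (z = -84 + 1280 = 1196)
f(-2) - z = (-114 - 6*(-2)) - 1*1196 = (-114 + 12) - 1196 = -102 - 1196 = -1298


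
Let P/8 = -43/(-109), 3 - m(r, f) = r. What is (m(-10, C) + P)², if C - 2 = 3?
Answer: 3101121/11881 ≈ 261.02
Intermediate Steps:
C = 5 (C = 2 + 3 = 5)
m(r, f) = 3 - r
P = 344/109 (P = 8*(-43/(-109)) = 8*(-43*(-1/109)) = 8*(43/109) = 344/109 ≈ 3.1560)
(m(-10, C) + P)² = ((3 - 1*(-10)) + 344/109)² = ((3 + 10) + 344/109)² = (13 + 344/109)² = (1761/109)² = 3101121/11881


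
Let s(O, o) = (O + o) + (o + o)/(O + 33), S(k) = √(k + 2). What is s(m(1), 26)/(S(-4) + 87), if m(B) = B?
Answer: 42195/128707 - 485*I*√2/128707 ≈ 0.32784 - 0.0053291*I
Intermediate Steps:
S(k) = √(2 + k)
s(O, o) = O + o + 2*o/(33 + O) (s(O, o) = (O + o) + (2*o)/(33 + O) = (O + o) + 2*o/(33 + O) = O + o + 2*o/(33 + O))
s(m(1), 26)/(S(-4) + 87) = ((1² + 33*1 + 35*26 + 1*26)/(33 + 1))/(√(2 - 4) + 87) = ((1 + 33 + 910 + 26)/34)/(√(-2) + 87) = ((1/34)*970)/(I*√2 + 87) = (485/17)/(87 + I*√2) = 485/(17*(87 + I*√2))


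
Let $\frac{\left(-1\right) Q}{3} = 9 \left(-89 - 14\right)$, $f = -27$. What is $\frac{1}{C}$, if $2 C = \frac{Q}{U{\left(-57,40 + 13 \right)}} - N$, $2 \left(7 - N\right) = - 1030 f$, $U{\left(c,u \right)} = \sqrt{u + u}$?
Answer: $\frac{2946376}{20466632863} - \frac{5562 \sqrt{106}}{20466632863} \approx 0.00014116$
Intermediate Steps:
$Q = 2781$ ($Q = - 3 \cdot 9 \left(-89 - 14\right) = - 3 \cdot 9 \left(-103\right) = \left(-3\right) \left(-927\right) = 2781$)
$U{\left(c,u \right)} = \sqrt{2} \sqrt{u}$ ($U{\left(c,u \right)} = \sqrt{2 u} = \sqrt{2} \sqrt{u}$)
$N = -13898$ ($N = 7 - \frac{\left(-1030\right) \left(-27\right)}{2} = 7 - 13905 = -13898$)
$C = 6949 + \frac{2781 \sqrt{106}}{212}$ ($C = \frac{\frac{2781}{\sqrt{2} \sqrt{40 + 13}} - -13898}{2} = \frac{\frac{2781}{\sqrt{2} \sqrt{53}} + 13898}{2} = \frac{\frac{2781}{\sqrt{106}} + 13898}{2} = \frac{2781 \frac{\sqrt{106}}{106} + 13898}{2} = \frac{\frac{2781 \sqrt{106}}{106} + 13898}{2} = \frac{13898 + \frac{2781 \sqrt{106}}{106}}{2} = 6949 + \frac{2781 \sqrt{106}}{212} \approx 7084.1$)
$\frac{1}{C} = \frac{1}{6949 + \frac{2781 \sqrt{106}}{212}}$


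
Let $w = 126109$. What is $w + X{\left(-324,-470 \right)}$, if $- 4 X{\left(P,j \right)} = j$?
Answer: $\frac{252453}{2} \approx 1.2623 \cdot 10^{5}$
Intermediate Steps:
$X{\left(P,j \right)} = - \frac{j}{4}$
$w + X{\left(-324,-470 \right)} = 126109 - - \frac{235}{2} = 126109 + \frac{235}{2} = \frac{252453}{2}$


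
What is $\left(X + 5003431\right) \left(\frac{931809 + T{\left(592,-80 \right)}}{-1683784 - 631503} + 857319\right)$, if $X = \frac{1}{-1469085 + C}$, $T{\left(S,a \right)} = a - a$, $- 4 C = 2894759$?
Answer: $\frac{87110199040885132039649760}{20307611490413} \approx 4.2895 \cdot 10^{12}$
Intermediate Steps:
$C = - \frac{2894759}{4}$ ($C = \left(- \frac{1}{4}\right) 2894759 = - \frac{2894759}{4} \approx -7.2369 \cdot 10^{5}$)
$T{\left(S,a \right)} = 0$
$X = - \frac{4}{8771099}$ ($X = \frac{1}{-1469085 - \frac{2894759}{4}} = \frac{1}{- \frac{8771099}{4}} = - \frac{4}{8771099} \approx -4.5604 \cdot 10^{-7}$)
$\left(X + 5003431\right) \left(\frac{931809 + T{\left(592,-80 \right)}}{-1683784 - 631503} + 857319\right) = \left(- \frac{4}{8771099} + 5003431\right) \left(\frac{931809 + 0}{-1683784 - 631503} + 857319\right) = \frac{43885588640665 \left(\frac{931809}{-2315287} + 857319\right)}{8771099} = \frac{43885588640665 \left(931809 \left(- \frac{1}{2315287}\right) + 857319\right)}{8771099} = \frac{43885588640665 \left(- \frac{931809}{2315287} + 857319\right)}{8771099} = \frac{43885588640665}{8771099} \cdot \frac{1984938603744}{2315287} = \frac{87110199040885132039649760}{20307611490413}$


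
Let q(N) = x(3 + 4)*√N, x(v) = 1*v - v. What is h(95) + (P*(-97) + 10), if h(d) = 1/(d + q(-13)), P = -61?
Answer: 563066/95 ≈ 5927.0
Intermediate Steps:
x(v) = 0 (x(v) = v - v = 0)
q(N) = 0 (q(N) = 0*√N = 0)
h(d) = 1/d (h(d) = 1/(d + 0) = 1/d)
h(95) + (P*(-97) + 10) = 1/95 + (-61*(-97) + 10) = 1/95 + (5917 + 10) = 1/95 + 5927 = 563066/95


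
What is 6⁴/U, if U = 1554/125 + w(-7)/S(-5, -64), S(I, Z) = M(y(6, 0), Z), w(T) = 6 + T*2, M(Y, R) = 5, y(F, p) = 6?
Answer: 81000/677 ≈ 119.65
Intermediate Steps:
w(T) = 6 + 2*T
S(I, Z) = 5
U = 1354/125 (U = 1554/125 + (6 + 2*(-7))/5 = 1554*(1/125) + (6 - 14)*(⅕) = 1554/125 - 8*⅕ = 1554/125 - 8/5 = 1354/125 ≈ 10.832)
6⁴/U = 6⁴/(1354/125) = 1296*(125/1354) = 81000/677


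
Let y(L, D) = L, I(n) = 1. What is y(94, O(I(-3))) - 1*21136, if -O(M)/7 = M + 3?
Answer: -21042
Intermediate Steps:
O(M) = -21 - 7*M (O(M) = -7*(M + 3) = -7*(3 + M) = -21 - 7*M)
y(94, O(I(-3))) - 1*21136 = 94 - 1*21136 = 94 - 21136 = -21042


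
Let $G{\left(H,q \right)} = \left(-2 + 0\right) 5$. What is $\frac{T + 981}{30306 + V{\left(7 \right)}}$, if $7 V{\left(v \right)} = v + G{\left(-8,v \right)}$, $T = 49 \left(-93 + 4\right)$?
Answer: $- \frac{23660}{212139} \approx -0.11153$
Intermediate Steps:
$G{\left(H,q \right)} = -10$ ($G{\left(H,q \right)} = \left(-2\right) 5 = -10$)
$T = -4361$ ($T = 49 \left(-89\right) = -4361$)
$V{\left(v \right)} = - \frac{10}{7} + \frac{v}{7}$ ($V{\left(v \right)} = \frac{v - 10}{7} = \frac{-10 + v}{7} = - \frac{10}{7} + \frac{v}{7}$)
$\frac{T + 981}{30306 + V{\left(7 \right)}} = \frac{-4361 + 981}{30306 + \left(- \frac{10}{7} + \frac{1}{7} \cdot 7\right)} = - \frac{3380}{30306 + \left(- \frac{10}{7} + 1\right)} = - \frac{3380}{30306 - \frac{3}{7}} = - \frac{3380}{\frac{212139}{7}} = \left(-3380\right) \frac{7}{212139} = - \frac{23660}{212139}$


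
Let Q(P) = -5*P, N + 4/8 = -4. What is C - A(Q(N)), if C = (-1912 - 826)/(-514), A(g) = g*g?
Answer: -514949/1028 ≈ -500.92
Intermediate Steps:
N = -9/2 (N = -1/2 - 4 = -9/2 ≈ -4.5000)
A(g) = g**2
C = 1369/257 (C = -2738*(-1/514) = 1369/257 ≈ 5.3269)
C - A(Q(N)) = 1369/257 - (-5*(-9/2))**2 = 1369/257 - (45/2)**2 = 1369/257 - 1*2025/4 = 1369/257 - 2025/4 = -514949/1028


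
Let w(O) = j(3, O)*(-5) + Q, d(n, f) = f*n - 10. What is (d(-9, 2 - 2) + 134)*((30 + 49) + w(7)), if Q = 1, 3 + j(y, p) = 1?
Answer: 11160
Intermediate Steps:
j(y, p) = -2 (j(y, p) = -3 + 1 = -2)
d(n, f) = -10 + f*n
w(O) = 11 (w(O) = -2*(-5) + 1 = 10 + 1 = 11)
(d(-9, 2 - 2) + 134)*((30 + 49) + w(7)) = ((-10 + (2 - 2)*(-9)) + 134)*((30 + 49) + 11) = ((-10 + 0*(-9)) + 134)*(79 + 11) = ((-10 + 0) + 134)*90 = (-10 + 134)*90 = 124*90 = 11160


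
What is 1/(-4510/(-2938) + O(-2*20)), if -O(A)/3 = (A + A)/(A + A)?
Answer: -1469/2152 ≈ -0.68262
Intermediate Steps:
O(A) = -3 (O(A) = -3*(A + A)/(A + A) = -3*2*A/(2*A) = -3*2*A*1/(2*A) = -3*1 = -3)
1/(-4510/(-2938) + O(-2*20)) = 1/(-4510/(-2938) - 3) = 1/(-4510*(-1/2938) - 3) = 1/(2255/1469 - 3) = 1/(-2152/1469) = -1469/2152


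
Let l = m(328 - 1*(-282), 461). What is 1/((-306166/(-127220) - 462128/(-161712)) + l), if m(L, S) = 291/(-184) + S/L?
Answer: 3607989987240/16014155024671 ≈ 0.22530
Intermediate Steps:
m(L, S) = -291/184 + S/L (m(L, S) = 291*(-1/184) + S/L = -291/184 + S/L)
l = -46343/56120 (l = -291/184 + 461/(328 - 1*(-282)) = -291/184 + 461/(328 + 282) = -291/184 + 461/610 = -46343/56120 ≈ -0.82578)
1/((-306166/(-127220) - 462128/(-161712)) + l) = 1/((-306166/(-127220) - 462128/(-161712)) - 46343/56120) = 1/((-306166*(-1/127220) - 462128*(-1/161712)) - 46343/56120) = 1/((153083/63610 + 28883/10107) - 46343/56120) = 1/(3384457511/642906270 - 46343/56120) = 1/(16014155024671/3607989987240) = 3607989987240/16014155024671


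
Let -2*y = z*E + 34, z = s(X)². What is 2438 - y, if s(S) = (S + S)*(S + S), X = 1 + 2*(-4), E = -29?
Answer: -554577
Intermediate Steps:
X = -7 (X = 1 - 8 = -7)
s(S) = 4*S² (s(S) = (2*S)*(2*S) = 4*S²)
z = 38416 (z = (4*(-7)²)² = (4*49)² = 196² = 38416)
y = 557015 (y = -(38416*(-29) + 34)/2 = -(-1114064 + 34)/2 = -½*(-1114030) = 557015)
2438 - y = 2438 - 1*557015 = 2438 - 557015 = -554577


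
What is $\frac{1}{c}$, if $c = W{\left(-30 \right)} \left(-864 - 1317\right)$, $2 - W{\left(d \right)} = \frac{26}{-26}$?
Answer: $- \frac{1}{6543} \approx -0.00015284$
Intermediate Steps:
$W{\left(d \right)} = 3$ ($W{\left(d \right)} = 2 - \frac{26}{-26} = 2 - 26 \left(- \frac{1}{26}\right) = 2 - -1 = 2 + 1 = 3$)
$c = -6543$ ($c = 3 \left(-864 - 1317\right) = 3 \left(-2181\right) = -6543$)
$\frac{1}{c} = \frac{1}{-6543} = - \frac{1}{6543}$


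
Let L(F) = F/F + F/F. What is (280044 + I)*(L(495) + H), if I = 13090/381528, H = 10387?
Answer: 26428784959649/9084 ≈ 2.9094e+9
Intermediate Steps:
L(F) = 2 (L(F) = 1 + 1 = 2)
I = 935/27252 (I = 13090*(1/381528) = 935/27252 ≈ 0.034309)
(280044 + I)*(L(495) + H) = (280044 + 935/27252)*(2 + 10387) = (7631760023/27252)*10389 = 26428784959649/9084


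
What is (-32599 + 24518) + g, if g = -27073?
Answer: -35154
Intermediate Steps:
(-32599 + 24518) + g = (-32599 + 24518) - 27073 = -8081 - 27073 = -35154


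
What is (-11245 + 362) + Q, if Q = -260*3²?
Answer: -13223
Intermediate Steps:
Q = -2340 (Q = -260*9 = -2340)
(-11245 + 362) + Q = (-11245 + 362) - 2340 = -10883 - 2340 = -13223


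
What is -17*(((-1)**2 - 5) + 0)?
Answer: 68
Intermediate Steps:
-17*(((-1)**2 - 5) + 0) = -17*((1 - 5) + 0) = -17*(-4 + 0) = -17*(-4) = 68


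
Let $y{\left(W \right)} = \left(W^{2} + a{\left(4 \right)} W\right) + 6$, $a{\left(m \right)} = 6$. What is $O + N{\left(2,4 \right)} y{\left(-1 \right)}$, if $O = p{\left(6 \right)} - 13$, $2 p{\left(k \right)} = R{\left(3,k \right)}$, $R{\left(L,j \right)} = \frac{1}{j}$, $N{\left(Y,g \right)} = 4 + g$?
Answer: $- \frac{59}{12} \approx -4.9167$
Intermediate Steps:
$p{\left(k \right)} = \frac{1}{2 k}$
$O = - \frac{155}{12}$ ($O = \frac{1}{2 \cdot 6} - 13 = \frac{1}{2} \cdot \frac{1}{6} - 13 = \frac{1}{12} - 13 = - \frac{155}{12} \approx -12.917$)
$y{\left(W \right)} = 6 + W^{2} + 6 W$ ($y{\left(W \right)} = \left(W^{2} + 6 W\right) + 6 = 6 + W^{2} + 6 W$)
$O + N{\left(2,4 \right)} y{\left(-1 \right)} = - \frac{155}{12} + \left(4 + 4\right) \left(6 + \left(-1\right)^{2} + 6 \left(-1\right)\right) = - \frac{155}{12} + 8 \left(6 + 1 - 6\right) = - \frac{155}{12} + 8 \cdot 1 = - \frac{155}{12} + 8 = - \frac{59}{12}$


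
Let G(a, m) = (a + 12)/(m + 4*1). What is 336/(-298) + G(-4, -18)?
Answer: -1772/1043 ≈ -1.6989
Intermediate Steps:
G(a, m) = (12 + a)/(4 + m) (G(a, m) = (12 + a)/(m + 4) = (12 + a)/(4 + m))
336/(-298) + G(-4, -18) = 336/(-298) + (12 - 4)/(4 - 18) = 336*(-1/298) + 8/(-14) = -168/149 - 1/14*8 = -168/149 - 4/7 = -1772/1043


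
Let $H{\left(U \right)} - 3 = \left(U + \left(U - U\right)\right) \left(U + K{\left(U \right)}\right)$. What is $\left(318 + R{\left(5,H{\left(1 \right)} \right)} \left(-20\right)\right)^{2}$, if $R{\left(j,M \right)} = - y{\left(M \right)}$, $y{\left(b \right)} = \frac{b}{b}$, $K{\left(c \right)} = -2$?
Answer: $114244$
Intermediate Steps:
$y{\left(b \right)} = 1$
$H{\left(U \right)} = 3 + U \left(-2 + U\right)$ ($H{\left(U \right)} = 3 + \left(U + \left(U - U\right)\right) \left(U - 2\right) = 3 + \left(U + 0\right) \left(-2 + U\right) = 3 + U \left(-2 + U\right)$)
$R{\left(j,M \right)} = -1$ ($R{\left(j,M \right)} = \left(-1\right) 1 = -1$)
$\left(318 + R{\left(5,H{\left(1 \right)} \right)} \left(-20\right)\right)^{2} = \left(318 - -20\right)^{2} = \left(318 + 20\right)^{2} = 338^{2} = 114244$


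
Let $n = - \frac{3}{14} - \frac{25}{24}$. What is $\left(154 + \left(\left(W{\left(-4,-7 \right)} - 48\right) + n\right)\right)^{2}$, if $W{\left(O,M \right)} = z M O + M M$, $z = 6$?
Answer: $\frac{2921726809}{28224} \approx 1.0352 \cdot 10^{5}$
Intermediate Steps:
$n = - \frac{211}{168}$ ($n = \left(-3\right) \frac{1}{14} - \frac{25}{24} = - \frac{3}{14} - \frac{25}{24} = - \frac{211}{168} \approx -1.256$)
$W{\left(O,M \right)} = M^{2} + 6 M O$ ($W{\left(O,M \right)} = 6 M O + M M = 6 M O + M^{2} = M^{2} + 6 M O$)
$\left(154 + \left(\left(W{\left(-4,-7 \right)} - 48\right) + n\right)\right)^{2} = \left(154 - \left(\frac{8275}{168} + 7 \left(-7 + 6 \left(-4\right)\right)\right)\right)^{2} = \left(154 - \left(\frac{8275}{168} + 7 \left(-7 - 24\right)\right)\right)^{2} = \left(154 - - \frac{28181}{168}\right)^{2} = \left(154 + \left(\left(217 - 48\right) - \frac{211}{168}\right)\right)^{2} = \left(154 + \left(169 - \frac{211}{168}\right)\right)^{2} = \left(154 + \frac{28181}{168}\right)^{2} = \left(\frac{54053}{168}\right)^{2} = \frac{2921726809}{28224}$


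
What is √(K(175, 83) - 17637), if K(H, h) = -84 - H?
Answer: 2*I*√4474 ≈ 133.78*I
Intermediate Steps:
√(K(175, 83) - 17637) = √((-84 - 1*175) - 17637) = √((-84 - 175) - 17637) = √(-259 - 17637) = √(-17896) = 2*I*√4474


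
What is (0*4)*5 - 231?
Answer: -231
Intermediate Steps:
(0*4)*5 - 231 = 0*5 - 231 = 0 - 231 = -231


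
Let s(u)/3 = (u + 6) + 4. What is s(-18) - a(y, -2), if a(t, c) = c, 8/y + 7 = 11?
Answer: -22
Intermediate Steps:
s(u) = 30 + 3*u (s(u) = 3*((u + 6) + 4) = 3*((6 + u) + 4) = 3*(10 + u) = 30 + 3*u)
y = 2 (y = 8/(-7 + 11) = 8/4 = 8*(¼) = 2)
s(-18) - a(y, -2) = (30 + 3*(-18)) - 1*(-2) = (30 - 54) + 2 = -24 + 2 = -22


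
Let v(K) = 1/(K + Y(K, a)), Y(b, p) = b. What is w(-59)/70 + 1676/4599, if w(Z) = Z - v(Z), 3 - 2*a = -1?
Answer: -2595697/5426820 ≈ -0.47831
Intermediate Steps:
a = 2 (a = 3/2 - 1/2*(-1) = 3/2 + 1/2 = 2)
v(K) = 1/(2*K) (v(K) = 1/(K + K) = 1/(2*K))
w(Z) = Z - 1/(2*Z)
w(-59)/70 + 1676/4599 = (-59 - 1/2/(-59))/70 + 1676/4599 = (-59 - 1/2*(-1/59))*(1/70) + 1676*(1/4599) = (-59 + 1/118)*(1/70) + 1676/4599 = -6961/118*1/70 + 1676/4599 = -6961/8260 + 1676/4599 = -2595697/5426820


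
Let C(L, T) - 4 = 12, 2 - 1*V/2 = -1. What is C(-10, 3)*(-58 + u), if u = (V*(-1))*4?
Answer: -1312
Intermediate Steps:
V = 6 (V = 4 - 2*(-1) = 4 + 2 = 6)
u = -24 (u = (6*(-1))*4 = -6*4 = -24)
C(L, T) = 16 (C(L, T) = 4 + 12 = 16)
C(-10, 3)*(-58 + u) = 16*(-58 - 24) = 16*(-82) = -1312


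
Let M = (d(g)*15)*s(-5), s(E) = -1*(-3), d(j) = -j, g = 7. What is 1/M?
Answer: -1/315 ≈ -0.0031746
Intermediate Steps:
s(E) = 3
M = -315 (M = (-1*7*15)*3 = -7*15*3 = -105*3 = -315)
1/M = 1/(-315) = -1/315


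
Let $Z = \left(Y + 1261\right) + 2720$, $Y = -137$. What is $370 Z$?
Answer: $1422280$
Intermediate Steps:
$Z = 3844$ ($Z = \left(-137 + 1261\right) + 2720 = 1124 + 2720 = 3844$)
$370 Z = 370 \cdot 3844 = 1422280$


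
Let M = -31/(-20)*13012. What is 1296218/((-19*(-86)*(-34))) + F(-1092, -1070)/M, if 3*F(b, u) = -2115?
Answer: -3445009123/147432466 ≈ -23.367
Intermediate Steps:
F(b, u) = -705 (F(b, u) = (⅓)*(-2115) = -705)
M = 100843/5 (M = -31*(-1/20)*13012 = (31/20)*13012 = 100843/5 ≈ 20169.)
1296218/((-19*(-86)*(-34))) + F(-1092, -1070)/M = 1296218/((-19*(-86)*(-34))) - 705/100843/5 = 1296218/((1634*(-34))) - 705*5/100843 = 1296218/(-55556) - 3525/100843 = 1296218*(-1/55556) - 3525/100843 = -34111/1462 - 3525/100843 = -3445009123/147432466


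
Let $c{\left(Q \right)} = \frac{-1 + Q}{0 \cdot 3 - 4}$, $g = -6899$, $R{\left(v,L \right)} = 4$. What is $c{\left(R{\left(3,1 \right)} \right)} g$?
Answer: $\frac{20697}{4} \approx 5174.3$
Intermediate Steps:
$c{\left(Q \right)} = \frac{1}{4} - \frac{Q}{4}$ ($c{\left(Q \right)} = \frac{-1 + Q}{0 - 4} = \frac{-1 + Q}{-4} = \left(-1 + Q\right) \left(- \frac{1}{4}\right) = \frac{1}{4} - \frac{Q}{4}$)
$c{\left(R{\left(3,1 \right)} \right)} g = \left(\frac{1}{4} - 1\right) \left(-6899\right) = \left(- \frac{3}{4}\right) \left(-6899\right) = \frac{20697}{4}$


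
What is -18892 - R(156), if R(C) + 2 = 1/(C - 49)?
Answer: -2021231/107 ≈ -18890.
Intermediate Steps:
R(C) = -2 + 1/(-49 + C) (R(C) = -2 + 1/(C - 49) = -2 + 1/(-49 + C))
-18892 - R(156) = -18892 - (99 - 2*156)/(-49 + 156) = -18892 - (99 - 312)/107 = -18892 - (-213)/107 = -18892 - 1*(-213/107) = -18892 + 213/107 = -2021231/107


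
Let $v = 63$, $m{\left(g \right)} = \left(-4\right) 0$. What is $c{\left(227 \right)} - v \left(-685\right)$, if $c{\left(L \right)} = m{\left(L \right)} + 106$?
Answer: $43261$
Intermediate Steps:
$m{\left(g \right)} = 0$
$c{\left(L \right)} = 106$ ($c{\left(L \right)} = 0 + 106 = 106$)
$c{\left(227 \right)} - v \left(-685\right) = 106 - 63 \left(-685\right) = 106 - -43155 = 106 + 43155 = 43261$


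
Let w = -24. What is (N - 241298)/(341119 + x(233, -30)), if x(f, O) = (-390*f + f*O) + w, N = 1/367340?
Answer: -88638407319/89349944900 ≈ -0.99204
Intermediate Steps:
N = 1/367340 ≈ 2.7223e-6
x(f, O) = -24 - 390*f + O*f (x(f, O) = (-390*f + f*O) - 24 = (-390*f + O*f) - 24 = -24 - 390*f + O*f)
(N - 241298)/(341119 + x(233, -30)) = (1/367340 - 241298)/(341119 + (-24 - 390*233 - 30*233)) = -88638407319/(367340*(341119 + (-24 - 90870 - 6990))) = -88638407319/(367340*(341119 - 97884)) = -88638407319/367340/243235 = -88638407319/367340*1/243235 = -88638407319/89349944900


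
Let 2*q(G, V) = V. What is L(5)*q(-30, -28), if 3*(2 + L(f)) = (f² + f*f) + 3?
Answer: -658/3 ≈ -219.33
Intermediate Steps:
q(G, V) = V/2
L(f) = -1 + 2*f²/3 (L(f) = -2 + ((f² + f*f) + 3)/3 = -2 + ((f² + f²) + 3)/3 = -2 + (2*f² + 3)/3 = -2 + (3 + 2*f²)/3 = -2 + (1 + 2*f²/3) = -1 + 2*f²/3)
L(5)*q(-30, -28) = (-1 + (⅔)*5²)*((½)*(-28)) = (-1 + (⅔)*25)*(-14) = (-1 + 50/3)*(-14) = (47/3)*(-14) = -658/3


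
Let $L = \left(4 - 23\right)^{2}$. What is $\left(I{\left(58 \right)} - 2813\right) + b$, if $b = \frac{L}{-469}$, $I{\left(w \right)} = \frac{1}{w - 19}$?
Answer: $- \frac{51466193}{18291} \approx -2813.7$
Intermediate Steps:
$L = 361$ ($L = \left(-19\right)^{2} = 361$)
$I{\left(w \right)} = \frac{1}{-19 + w}$
$b = - \frac{361}{469}$ ($b = \frac{361}{-469} = 361 \left(- \frac{1}{469}\right) = - \frac{361}{469} \approx -0.76972$)
$\left(I{\left(58 \right)} - 2813\right) + b = \left(\frac{1}{-19 + 58} - 2813\right) - \frac{361}{469} = \left(\frac{1}{39} - 2813\right) - \frac{361}{469} = - \frac{109706}{39} - \frac{361}{469} = - \frac{51466193}{18291}$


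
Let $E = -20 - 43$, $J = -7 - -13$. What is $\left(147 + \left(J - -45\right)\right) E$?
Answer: $-12474$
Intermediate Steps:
$J = 6$ ($J = -7 + 13 = 6$)
$E = -63$ ($E = -20 - 43 = -63$)
$\left(147 + \left(J - -45\right)\right) E = \left(147 + \left(6 - -45\right)\right) \left(-63\right) = \left(147 + \left(6 + 45\right)\right) \left(-63\right) = \left(147 + 51\right) \left(-63\right) = 198 \left(-63\right) = -12474$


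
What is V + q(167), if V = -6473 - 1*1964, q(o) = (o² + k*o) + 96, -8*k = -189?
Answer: 187947/8 ≈ 23493.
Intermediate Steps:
k = 189/8 (k = -⅛*(-189) = 189/8 ≈ 23.625)
q(o) = 96 + o² + 189*o/8 (q(o) = (o² + 189*o/8) + 96 = 96 + o² + 189*o/8)
V = -8437 (V = -6473 - 1964 = -8437)
V + q(167) = -8437 + (96 + 167² + (189/8)*167) = -8437 + (96 + 27889 + 31563/8) = -8437 + 255443/8 = 187947/8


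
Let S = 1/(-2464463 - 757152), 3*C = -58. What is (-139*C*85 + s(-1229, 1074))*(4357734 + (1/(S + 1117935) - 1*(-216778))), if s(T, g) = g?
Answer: 2835788715552828540574069/2701167123768 ≈ 1.0498e+12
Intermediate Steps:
C = -58/3 (C = (⅓)*(-58) = -58/3 ≈ -19.333)
S = -1/3221615 (S = 1/(-3221615) = -1/3221615 ≈ -3.1040e-7)
(-139*C*85 + s(-1229, 1074))*(4357734 + (1/(S + 1117935) - 1*(-216778))) = (-139*(-58/3)*85 + 1074)*(4357734 + (1/(-1/3221615 + 1117935) - 1*(-216778))) = ((8062/3)*85 + 1074)*(4357734 + (1/(3601556165024/3221615) + 216778)) = (685270/3 + 1074)*(4357734 + (3221615/3601556165024 + 216778)) = 688492*(4357734 + 780738142344794287/3601556165024)/3 = (688492/3)*(16475361895579489903/3601556165024) = 2835788715552828540574069/2701167123768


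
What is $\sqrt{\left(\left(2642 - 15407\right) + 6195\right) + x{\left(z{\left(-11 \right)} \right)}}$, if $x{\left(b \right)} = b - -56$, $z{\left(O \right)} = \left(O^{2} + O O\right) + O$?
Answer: $i \sqrt{6283} \approx 79.265 i$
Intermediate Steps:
$z{\left(O \right)} = O + 2 O^{2}$ ($z{\left(O \right)} = \left(O^{2} + O^{2}\right) + O = 2 O^{2} + O = O + 2 O^{2}$)
$x{\left(b \right)} = 56 + b$ ($x{\left(b \right)} = b + 56 = 56 + b$)
$\sqrt{\left(\left(2642 - 15407\right) + 6195\right) + x{\left(z{\left(-11 \right)} \right)}} = \sqrt{\left(\left(2642 - 15407\right) + 6195\right) - \left(-56 + 11 \left(1 + 2 \left(-11\right)\right)\right)} = \sqrt{\left(-12765 + 6195\right) - \left(-56 + 11 \left(1 - 22\right)\right)} = \sqrt{-6570 + \left(56 - -231\right)} = \sqrt{-6570 + \left(56 + 231\right)} = \sqrt{-6570 + 287} = \sqrt{-6283} = i \sqrt{6283}$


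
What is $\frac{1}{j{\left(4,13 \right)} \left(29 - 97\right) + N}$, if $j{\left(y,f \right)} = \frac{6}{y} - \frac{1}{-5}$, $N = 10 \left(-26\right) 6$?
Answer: $- \frac{5}{8378} \approx -0.0005968$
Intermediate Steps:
$N = -1560$ ($N = \left(-260\right) 6 = -1560$)
$j{\left(y,f \right)} = \frac{1}{5} + \frac{6}{y}$ ($j{\left(y,f \right)} = \frac{6}{y} - - \frac{1}{5} = \frac{6}{y} + \frac{1}{5} = \frac{1}{5} + \frac{6}{y}$)
$\frac{1}{j{\left(4,13 \right)} \left(29 - 97\right) + N} = \frac{1}{\frac{30 + 4}{5 \cdot 4} \left(29 - 97\right) - 1560} = \frac{1}{\frac{1}{5} \cdot \frac{1}{4} \cdot 34 \left(-68\right) - 1560} = \frac{1}{\frac{17}{10} \left(-68\right) - 1560} = \frac{1}{- \frac{578}{5} - 1560} = \frac{1}{- \frac{8378}{5}} = - \frac{5}{8378}$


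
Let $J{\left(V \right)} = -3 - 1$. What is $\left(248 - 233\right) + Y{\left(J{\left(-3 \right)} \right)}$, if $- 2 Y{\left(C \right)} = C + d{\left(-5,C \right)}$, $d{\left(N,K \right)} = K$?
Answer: $19$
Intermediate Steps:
$J{\left(V \right)} = -4$
$Y{\left(C \right)} = - C$ ($Y{\left(C \right)} = - \frac{C + C}{2} = - \frac{2 C}{2} = - C$)
$\left(248 - 233\right) + Y{\left(J{\left(-3 \right)} \right)} = \left(248 - 233\right) - -4 = 15 + 4 = 19$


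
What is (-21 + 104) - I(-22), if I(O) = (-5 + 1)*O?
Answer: -5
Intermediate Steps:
I(O) = -4*O
(-21 + 104) - I(-22) = (-21 + 104) - (-4)*(-22) = 83 - 1*88 = 83 - 88 = -5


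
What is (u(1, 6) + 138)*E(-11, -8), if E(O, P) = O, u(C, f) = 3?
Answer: -1551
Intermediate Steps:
(u(1, 6) + 138)*E(-11, -8) = (3 + 138)*(-11) = 141*(-11) = -1551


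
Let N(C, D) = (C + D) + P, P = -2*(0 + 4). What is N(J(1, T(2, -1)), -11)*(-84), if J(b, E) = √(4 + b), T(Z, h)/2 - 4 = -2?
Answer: 1596 - 84*√5 ≈ 1408.2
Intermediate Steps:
T(Z, h) = 4 (T(Z, h) = 8 + 2*(-2) = 8 - 4 = 4)
P = -8 (P = -2*4 = -8)
N(C, D) = -8 + C + D (N(C, D) = (C + D) - 8 = -8 + C + D)
N(J(1, T(2, -1)), -11)*(-84) = (-8 + √(4 + 1) - 11)*(-84) = (-8 + √5 - 11)*(-84) = (-19 + √5)*(-84) = 1596 - 84*√5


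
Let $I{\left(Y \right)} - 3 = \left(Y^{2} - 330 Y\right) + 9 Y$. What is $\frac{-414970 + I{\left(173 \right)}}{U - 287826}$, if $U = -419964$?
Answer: $\frac{146857}{235930} \approx 0.62246$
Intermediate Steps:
$I{\left(Y \right)} = 3 + Y^{2} - 321 Y$ ($I{\left(Y \right)} = 3 + \left(\left(Y^{2} - 330 Y\right) + 9 Y\right) = 3 + \left(Y^{2} - 321 Y\right) = 3 + Y^{2} - 321 Y$)
$\frac{-414970 + I{\left(173 \right)}}{U - 287826} = \frac{-414970 + \left(3 + 173^{2} - 55533\right)}{-419964 - 287826} = \frac{-414970 + \left(3 + 29929 - 55533\right)}{-707790} = \left(-414970 - 25601\right) \left(- \frac{1}{707790}\right) = \left(-440571\right) \left(- \frac{1}{707790}\right) = \frac{146857}{235930}$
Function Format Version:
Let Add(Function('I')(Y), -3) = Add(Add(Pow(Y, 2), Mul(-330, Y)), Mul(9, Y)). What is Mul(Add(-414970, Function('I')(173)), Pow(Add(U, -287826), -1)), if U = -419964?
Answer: Rational(146857, 235930) ≈ 0.62246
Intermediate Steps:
Function('I')(Y) = Add(3, Pow(Y, 2), Mul(-321, Y)) (Function('I')(Y) = Add(3, Add(Add(Pow(Y, 2), Mul(-330, Y)), Mul(9, Y))) = Add(3, Add(Pow(Y, 2), Mul(-321, Y))) = Add(3, Pow(Y, 2), Mul(-321, Y)))
Mul(Add(-414970, Function('I')(173)), Pow(Add(U, -287826), -1)) = Mul(Add(-414970, Add(3, Pow(173, 2), Mul(-321, 173))), Pow(Add(-419964, -287826), -1)) = Mul(Add(-414970, Add(3, 29929, -55533)), Pow(-707790, -1)) = Mul(Add(-414970, -25601), Rational(-1, 707790)) = Mul(-440571, Rational(-1, 707790)) = Rational(146857, 235930)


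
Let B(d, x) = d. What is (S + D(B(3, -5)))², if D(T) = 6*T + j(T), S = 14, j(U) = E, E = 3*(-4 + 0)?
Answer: 400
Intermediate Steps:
E = -12 (E = 3*(-4) = -12)
j(U) = -12
D(T) = -12 + 6*T (D(T) = 6*T - 12 = -12 + 6*T)
(S + D(B(3, -5)))² = (14 + (-12 + 6*3))² = (14 + (-12 + 18))² = (14 + 6)² = 20² = 400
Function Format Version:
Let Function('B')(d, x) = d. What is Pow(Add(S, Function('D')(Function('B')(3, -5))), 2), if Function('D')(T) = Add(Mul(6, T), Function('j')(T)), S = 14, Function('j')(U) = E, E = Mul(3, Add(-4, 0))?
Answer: 400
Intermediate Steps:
E = -12 (E = Mul(3, -4) = -12)
Function('j')(U) = -12
Function('D')(T) = Add(-12, Mul(6, T)) (Function('D')(T) = Add(Mul(6, T), -12) = Add(-12, Mul(6, T)))
Pow(Add(S, Function('D')(Function('B')(3, -5))), 2) = Pow(Add(14, Add(-12, Mul(6, 3))), 2) = Pow(Add(14, Add(-12, 18)), 2) = Pow(Add(14, 6), 2) = Pow(20, 2) = 400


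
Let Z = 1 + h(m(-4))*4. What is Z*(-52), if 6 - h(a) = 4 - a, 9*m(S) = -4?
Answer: -3380/9 ≈ -375.56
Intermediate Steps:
m(S) = -4/9 (m(S) = (⅑)*(-4) = -4/9)
h(a) = 2 + a (h(a) = 6 - (4 - a) = 6 + (-4 + a) = 2 + a)
Z = 65/9 (Z = 1 + (2 - 4/9)*4 = 1 + (14/9)*4 = 1 + 56/9 = 65/9 ≈ 7.2222)
Z*(-52) = (65/9)*(-52) = -3380/9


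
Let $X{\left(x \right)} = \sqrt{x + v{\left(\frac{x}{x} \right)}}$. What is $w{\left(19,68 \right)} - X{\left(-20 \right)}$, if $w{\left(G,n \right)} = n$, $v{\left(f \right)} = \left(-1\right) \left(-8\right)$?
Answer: $68 - 2 i \sqrt{3} \approx 68.0 - 3.4641 i$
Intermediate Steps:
$v{\left(f \right)} = 8$
$X{\left(x \right)} = \sqrt{8 + x}$ ($X{\left(x \right)} = \sqrt{x + 8} = \sqrt{8 + x}$)
$w{\left(19,68 \right)} - X{\left(-20 \right)} = 68 - \sqrt{8 - 20} = 68 - \sqrt{-12} = 68 - 2 i \sqrt{3}$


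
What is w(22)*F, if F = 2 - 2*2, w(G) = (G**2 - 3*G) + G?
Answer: -880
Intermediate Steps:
w(G) = G**2 - 2*G
F = -2 (F = 2 - 4 = -2)
w(22)*F = (22*(-2 + 22))*(-2) = (22*20)*(-2) = 440*(-2) = -880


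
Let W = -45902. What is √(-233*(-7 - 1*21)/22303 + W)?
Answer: I*√22832602175946/22303 ≈ 214.25*I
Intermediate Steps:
√(-233*(-7 - 1*21)/22303 + W) = √(-233*(-7 - 1*21)/22303 - 45902) = √(-233*(-7 - 21)*(1/22303) - 45902) = √(-233*(-28)*(1/22303) - 45902) = √(6524*(1/22303) - 45902) = √(6524/22303 - 45902) = √(-1023745782/22303) = I*√22832602175946/22303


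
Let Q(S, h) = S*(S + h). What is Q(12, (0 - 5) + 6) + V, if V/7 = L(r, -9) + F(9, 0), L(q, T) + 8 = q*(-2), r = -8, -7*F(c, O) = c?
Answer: 203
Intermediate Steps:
F(c, O) = -c/7
L(q, T) = -8 - 2*q (L(q, T) = -8 + q*(-2) = -8 - 2*q)
V = 47 (V = 7*((-8 - 2*(-8)) - 1/7*9) = 7*((-8 + 16) - 9/7) = 7*(8 - 9/7) = 7*(47/7) = 47)
Q(12, (0 - 5) + 6) + V = 12*(12 + ((0 - 5) + 6)) + 47 = 12*(12 + (-5 + 6)) + 47 = 12*(12 + 1) + 47 = 12*13 + 47 = 156 + 47 = 203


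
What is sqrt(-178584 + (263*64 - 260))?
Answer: 2*I*sqrt(40503) ≈ 402.51*I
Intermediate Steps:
sqrt(-178584 + (263*64 - 260)) = sqrt(-178584 + (16832 - 260)) = sqrt(-178584 + 16572) = sqrt(-162012) = 2*I*sqrt(40503)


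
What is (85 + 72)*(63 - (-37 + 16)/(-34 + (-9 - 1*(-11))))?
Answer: 313215/32 ≈ 9788.0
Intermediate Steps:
(85 + 72)*(63 - (-37 + 16)/(-34 + (-9 - 1*(-11)))) = 157*(63 - (-21)/(-34 + (-9 + 11))) = 157*(63 - (-21)/(-34 + 2)) = 157*(63 - (-21)/(-32)) = 157*(63 - (-21)*(-1)/32) = 157*(63 - 1*21/32) = 157*(63 - 21/32) = 157*(1995/32) = 313215/32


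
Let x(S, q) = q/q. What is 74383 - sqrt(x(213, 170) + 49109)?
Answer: 74383 - sqrt(49110) ≈ 74161.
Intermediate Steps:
x(S, q) = 1
74383 - sqrt(x(213, 170) + 49109) = 74383 - sqrt(1 + 49109) = 74383 - sqrt(49110)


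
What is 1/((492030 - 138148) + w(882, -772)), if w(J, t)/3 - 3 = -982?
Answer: 1/350945 ≈ 2.8495e-6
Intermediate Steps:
w(J, t) = -2937 (w(J, t) = 9 + 3*(-982) = 9 - 2946 = -2937)
1/((492030 - 138148) + w(882, -772)) = 1/((492030 - 138148) - 2937) = 1/(353882 - 2937) = 1/350945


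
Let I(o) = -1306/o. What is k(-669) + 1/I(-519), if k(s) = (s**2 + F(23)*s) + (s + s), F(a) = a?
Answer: 562672335/1306 ≈ 4.3084e+5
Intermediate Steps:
k(s) = s**2 + 25*s (k(s) = (s**2 + 23*s) + (s + s) = (s**2 + 23*s) + 2*s = s**2 + 25*s)
k(-669) + 1/I(-519) = -669*(25 - 669) + 1/(-1306/(-519)) = -669*(-644) + 1/(-1306*(-1/519)) = 430836 + 1/(1306/519) = 430836 + 519/1306 = 562672335/1306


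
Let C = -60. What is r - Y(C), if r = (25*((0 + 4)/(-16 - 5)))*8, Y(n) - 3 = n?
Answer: 397/21 ≈ 18.905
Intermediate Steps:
Y(n) = 3 + n
r = -800/21 (r = (25*(4/(-21)))*8 = (25*(4*(-1/21)))*8 = (25*(-4/21))*8 = -100/21*8 = -800/21 ≈ -38.095)
r - Y(C) = -800/21 - (3 - 60) = -800/21 - 1*(-57) = -800/21 + 57 = 397/21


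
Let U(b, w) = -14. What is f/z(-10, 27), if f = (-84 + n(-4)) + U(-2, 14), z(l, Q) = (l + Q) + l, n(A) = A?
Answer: -102/7 ≈ -14.571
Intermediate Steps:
z(l, Q) = Q + 2*l (z(l, Q) = (Q + l) + l = Q + 2*l)
f = -102 (f = (-84 - 4) - 14 = -88 - 14 = -102)
f/z(-10, 27) = -102/(27 + 2*(-10)) = -102/(27 - 20) = -102/7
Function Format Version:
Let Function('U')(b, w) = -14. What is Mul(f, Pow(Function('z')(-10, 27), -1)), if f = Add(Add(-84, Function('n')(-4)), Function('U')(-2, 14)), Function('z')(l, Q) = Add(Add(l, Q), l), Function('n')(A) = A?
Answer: Rational(-102, 7) ≈ -14.571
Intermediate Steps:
Function('z')(l, Q) = Add(Q, Mul(2, l)) (Function('z')(l, Q) = Add(Add(Q, l), l) = Add(Q, Mul(2, l)))
f = -102 (f = Add(Add(-84, -4), -14) = Add(-88, -14) = -102)
Mul(f, Pow(Function('z')(-10, 27), -1)) = Mul(-102, Pow(Add(27, Mul(2, -10)), -1)) = Mul(-102, Pow(Add(27, -20), -1)) = Mul(-102, Pow(7, -1)) = Mul(-102, Rational(1, 7)) = Rational(-102, 7)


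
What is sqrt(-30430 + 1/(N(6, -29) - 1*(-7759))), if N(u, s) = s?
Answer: I*sqrt(1818280739270)/7730 ≈ 174.44*I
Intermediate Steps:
sqrt(-30430 + 1/(N(6, -29) - 1*(-7759))) = sqrt(-30430 + 1/(-29 - 1*(-7759))) = sqrt(-30430 + 1/(-29 + 7759)) = sqrt(-30430 + 1/7730) = sqrt(-235223899/7730) = I*sqrt(1818280739270)/7730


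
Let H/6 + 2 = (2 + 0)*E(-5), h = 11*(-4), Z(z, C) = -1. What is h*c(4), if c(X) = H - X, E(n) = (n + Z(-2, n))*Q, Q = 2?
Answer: 7040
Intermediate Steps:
E(n) = -2 + 2*n (E(n) = (n - 1)*2 = (-1 + n)*2 = -2 + 2*n)
h = -44
H = -156 (H = -12 + 6*((2 + 0)*(-2 + 2*(-5))) = -12 + 6*(2*(-2 - 10)) = -12 + 6*(2*(-12)) = -12 + 6*(-24) = -12 - 144 = -156)
c(X) = -156 - X
h*c(4) = -44*(-156 - 1*4) = -44*(-156 - 4) = -44*(-160) = 7040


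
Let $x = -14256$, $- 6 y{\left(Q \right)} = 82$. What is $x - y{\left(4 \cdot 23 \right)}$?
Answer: $- \frac{42727}{3} \approx -14242.0$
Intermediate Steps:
$y{\left(Q \right)} = - \frac{41}{3}$ ($y{\left(Q \right)} = \left(- \frac{1}{6}\right) 82 = - \frac{41}{3}$)
$x - y{\left(4 \cdot 23 \right)} = -14256 - - \frac{41}{3} = -14256 + \frac{41}{3} = - \frac{42727}{3}$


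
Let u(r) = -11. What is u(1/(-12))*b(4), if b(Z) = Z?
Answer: -44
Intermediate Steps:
u(1/(-12))*b(4) = -11*4 = -44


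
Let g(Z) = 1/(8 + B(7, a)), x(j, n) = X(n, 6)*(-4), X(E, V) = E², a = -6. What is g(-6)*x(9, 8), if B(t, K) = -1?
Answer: -256/7 ≈ -36.571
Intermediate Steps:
x(j, n) = -4*n² (x(j, n) = n²*(-4) = -4*n²)
g(Z) = ⅐ (g(Z) = 1/(8 - 1) = 1/7 = ⅐)
g(-6)*x(9, 8) = (-4*8²)/7 = (-4*64)/7 = (⅐)*(-256) = -256/7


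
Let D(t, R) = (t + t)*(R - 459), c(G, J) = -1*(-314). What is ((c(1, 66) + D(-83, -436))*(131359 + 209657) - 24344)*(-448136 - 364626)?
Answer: -41265391174571600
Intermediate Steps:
c(G, J) = 314
D(t, R) = 2*t*(-459 + R) (D(t, R) = (2*t)*(-459 + R) = 2*t*(-459 + R))
((c(1, 66) + D(-83, -436))*(131359 + 209657) - 24344)*(-448136 - 364626) = ((314 + 2*(-83)*(-459 - 436))*(131359 + 209657) - 24344)*(-448136 - 364626) = ((314 + 2*(-83)*(-895))*341016 - 24344)*(-812762) = ((314 + 148570)*341016 - 24344)*(-812762) = (148884*341016 - 24344)*(-812762) = (50771826144 - 24344)*(-812762) = 50771801800*(-812762) = -41265391174571600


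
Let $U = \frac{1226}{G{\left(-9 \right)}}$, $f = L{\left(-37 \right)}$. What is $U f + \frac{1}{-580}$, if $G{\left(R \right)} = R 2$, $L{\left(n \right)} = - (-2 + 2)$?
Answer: $- \frac{1}{580} \approx -0.0017241$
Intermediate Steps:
$L{\left(n \right)} = 0$ ($L{\left(n \right)} = \left(-1\right) 0 = 0$)
$G{\left(R \right)} = 2 R$
$f = 0$
$U = - \frac{613}{9}$ ($U = \frac{1226}{2 \left(-9\right)} = \frac{1226}{-18} = 1226 \left(- \frac{1}{18}\right) = - \frac{613}{9} \approx -68.111$)
$U f + \frac{1}{-580} = \left(- \frac{613}{9}\right) 0 + \frac{1}{-580} = 0 - \frac{1}{580} = - \frac{1}{580}$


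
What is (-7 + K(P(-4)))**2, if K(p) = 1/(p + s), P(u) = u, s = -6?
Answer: 5041/100 ≈ 50.410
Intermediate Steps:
K(p) = 1/(-6 + p) (K(p) = 1/(p - 6) = 1/(-6 + p))
(-7 + K(P(-4)))**2 = (-7 + 1/(-6 - 4))**2 = (-7 + 1/(-10))**2 = (-7 - 1/10)**2 = (-71/10)**2 = 5041/100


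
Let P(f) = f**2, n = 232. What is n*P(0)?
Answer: 0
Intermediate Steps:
n*P(0) = 232*0**2 = 232*0 = 0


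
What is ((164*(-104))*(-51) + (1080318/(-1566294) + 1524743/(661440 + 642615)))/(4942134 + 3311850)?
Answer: 74029625785934603/702459958810617720 ≈ 0.10539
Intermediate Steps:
((164*(-104))*(-51) + (1080318/(-1566294) + 1524743/(661440 + 642615)))/(4942134 + 3311850) = (-17056*(-51) + (1080318*(-1/1566294) + 1524743/1304055))/8253984 = (869856 + (-180053/261049 + 1524743*(1/1304055)))*(1/8253984) = (869856 + (-180053/261049 + 1524743/1304055))*(1/8253984) = (869856 + 163233620492/340422253695)*(1/8253984) = (296118503143738412/340422253695)*(1/8253984) = 74029625785934603/702459958810617720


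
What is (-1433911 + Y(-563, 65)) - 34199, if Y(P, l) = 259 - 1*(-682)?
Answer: -1467169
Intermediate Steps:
Y(P, l) = 941 (Y(P, l) = 259 + 682 = 941)
(-1433911 + Y(-563, 65)) - 34199 = (-1433911 + 941) - 34199 = -1432970 - 34199 = -1467169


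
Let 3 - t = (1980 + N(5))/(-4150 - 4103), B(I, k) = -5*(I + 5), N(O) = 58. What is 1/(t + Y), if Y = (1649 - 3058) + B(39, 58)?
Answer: -8253/13417340 ≈ -0.00061510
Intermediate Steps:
B(I, k) = -25 - 5*I (B(I, k) = -5*(5 + I) = -25 - 5*I)
Y = -1629 (Y = (1649 - 3058) + (-25 - 5*39) = -1409 + (-25 - 195) = -1409 - 220 = -1629)
t = 26797/8253 (t = 3 - (1980 + 58)/(-4150 - 4103) = 3 - 2038/(-8253) = 3 - 2038*(-1)/8253 = 3 - 1*(-2038/8253) = 3 + 2038/8253 = 26797/8253 ≈ 3.2469)
1/(t + Y) = 1/(26797/8253 - 1629) = 1/(-13417340/8253) = -8253/13417340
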